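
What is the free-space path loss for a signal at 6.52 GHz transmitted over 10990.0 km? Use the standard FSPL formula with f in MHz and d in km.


f = 6.52 GHz = 6520.0000 MHz
d = 10990.0 km
FSPL = 32.44 + 20*log10(6520.0000) + 20*log10(10990.0)
FSPL = 32.44 + 76.2850 + 80.8200
FSPL = 189.5449 dB

189.5449 dB


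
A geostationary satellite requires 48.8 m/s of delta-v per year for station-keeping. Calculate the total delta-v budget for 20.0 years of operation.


dV = rate * years = 48.8 * 20.0
dV = 976.0000 m/s

976.0000 m/s


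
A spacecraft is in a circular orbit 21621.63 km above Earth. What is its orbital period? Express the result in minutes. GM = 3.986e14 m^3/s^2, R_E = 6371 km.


r = 27992.6300 km = 2.799263e+07 m
T = 2*pi*sqrt(r^3/mu) = 2*pi*sqrt(2.193467e+22 / 3.986e14)
T = 46609.7504 s = 776.8292 min

776.8292 minutes


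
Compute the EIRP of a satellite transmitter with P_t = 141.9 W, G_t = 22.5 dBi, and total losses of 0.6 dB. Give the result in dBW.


Pt = 141.9 W = 21.5198 dBW
EIRP = Pt_dBW + Gt - losses = 21.5198 + 22.5 - 0.6 = 43.4198 dBW

43.4198 dBW


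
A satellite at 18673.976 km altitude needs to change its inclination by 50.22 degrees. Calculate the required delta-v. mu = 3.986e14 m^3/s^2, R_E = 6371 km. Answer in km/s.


r = 25044.9760 km = 2.5044976e+07 m
V = sqrt(mu/r) = 3989.4069 m/s
di = 50.22 deg = 0.8765044 rad
dV = 2*V*sin(di/2) = 2*3989.4069*sin(0.4382522)
dV = 3385.8692 m/s = 3.3859 km/s

3.3859 km/s


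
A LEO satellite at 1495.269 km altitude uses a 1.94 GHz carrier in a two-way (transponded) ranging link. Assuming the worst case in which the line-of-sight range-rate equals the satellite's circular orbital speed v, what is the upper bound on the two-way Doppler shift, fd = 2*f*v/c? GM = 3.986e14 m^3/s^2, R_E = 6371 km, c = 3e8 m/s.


r = 7.866269e+06 m
v = sqrt(mu/r) = 7118.4305 m/s (worst-case radial velocity)
f = 1.94 GHz = 1.94e+09 Hz
fd = 2*f*v/c = 2*1.94e+09*7118.4305/3.0e+08
fd = 92065.0347 Hz

92065.0347 Hz


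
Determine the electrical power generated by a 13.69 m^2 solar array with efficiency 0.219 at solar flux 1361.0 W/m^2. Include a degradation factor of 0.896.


P = area * eta * S * degradation
P = 13.69 * 0.219 * 1361.0 * 0.896
P = 3656.0632 W

3656.0632 W


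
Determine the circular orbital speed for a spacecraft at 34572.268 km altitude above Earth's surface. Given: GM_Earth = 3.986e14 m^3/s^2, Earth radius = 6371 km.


r = R_E + alt = 6371.0 + 34572.268 = 40943.2680 km = 4.0943268e+07 m
v = sqrt(mu/r) = sqrt(3.986e14 / 4.0943268e+07) = 3120.1638 m/s = 3.1202 km/s

3.1202 km/s


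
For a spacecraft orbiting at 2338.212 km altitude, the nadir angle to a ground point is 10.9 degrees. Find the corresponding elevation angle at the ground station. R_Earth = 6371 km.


r = R_E + alt = 8709.2120 km
Law of sines in the satellite / Earth-center / ground-point triangle:
  sin(nadir)/R_E = sin(90 + el)/r  =>  cos(el) = (r/R_E)*sin(nadir)
cos(el) = (8709.2120 / 6371.0000) * sin(10.9 deg) = 0.2584951
el = arccos(0.2584951) = 75.0192 deg
(Earth-central angle = 90 - nadir - el = 4.0808 deg)

75.0192 degrees


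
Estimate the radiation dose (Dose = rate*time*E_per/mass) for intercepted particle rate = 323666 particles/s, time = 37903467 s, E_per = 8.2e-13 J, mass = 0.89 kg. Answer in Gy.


Total energy deposited = rate * time * E_per
  = 323666 * 37903467 * 8.2e-13 = 10.0598 J
Dose = E_total / mass = 10.0598 / 0.89
Dose = 11.3032 Gy

11.3032 Gy


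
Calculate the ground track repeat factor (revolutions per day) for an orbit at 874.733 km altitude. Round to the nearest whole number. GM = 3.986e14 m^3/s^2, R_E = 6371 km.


r = 7.245733e+06 m
T = 2*pi*sqrt(r^3/mu) = 6138.1106 s = 102.3018 min
revs/day = 1440 / 102.3018 = 14.0760
Rounded: 14 revolutions per day

14 revolutions per day


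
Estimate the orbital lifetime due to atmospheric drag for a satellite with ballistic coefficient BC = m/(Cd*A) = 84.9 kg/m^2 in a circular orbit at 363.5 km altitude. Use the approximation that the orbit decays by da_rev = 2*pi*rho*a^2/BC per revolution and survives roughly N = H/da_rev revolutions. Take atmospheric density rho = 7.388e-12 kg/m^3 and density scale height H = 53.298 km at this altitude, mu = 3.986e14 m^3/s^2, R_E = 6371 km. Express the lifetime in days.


a = R_E + alt = 6734.5000 km = 6.7345e+06 m
da_rev = 2*pi*rho*a^2/BC = 2*pi*7.388e-12*(6.7345e+06)^2/84.9 = 24.797607 m per revolution
N = H/da_rev = 53298.0000 m / 24.797607 m = 2149.3203 revolutions
P = 2*pi*sqrt(a^3/mu) = 5500.0832 s
lifetime = N*P = 2149.3203 * 5500.0832 = 1.182144e+07 s = 136.8222 days

136.8222 days


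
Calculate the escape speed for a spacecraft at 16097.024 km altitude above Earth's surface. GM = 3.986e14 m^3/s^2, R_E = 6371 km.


r = 6371.0 + 16097.024 = 22468.0240 km = 2.2468024e+07 m
v_esc = sqrt(2*mu/r) = sqrt(2*3.986e14 / 2.2468024e+07)
v_esc = 5956.6380 m/s = 5.9566 km/s

5.9566 km/s


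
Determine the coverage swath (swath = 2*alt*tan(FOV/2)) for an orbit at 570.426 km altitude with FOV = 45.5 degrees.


FOV = 45.5 deg = 0.7941248 rad
swath = 2 * alt * tan(FOV/2) = 2 * 570.426 * tan(0.3970624)
swath = 2 * 570.426 * 0.4193348
swath = 478.3989 km

478.3989 km


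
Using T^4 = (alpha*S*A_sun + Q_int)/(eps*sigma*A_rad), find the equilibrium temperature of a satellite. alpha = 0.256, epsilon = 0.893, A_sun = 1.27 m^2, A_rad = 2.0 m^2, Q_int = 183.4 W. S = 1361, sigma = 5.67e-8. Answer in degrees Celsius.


Numerator = alpha*S*A_sun + Q_int = 0.256*1361*1.27 + 183.4 = 625.8883 W
Denominator = eps*sigma*A_rad = 0.893*5.67e-8*2.0 = 1.012662e-07 W/K^4
T^4 = 6.1806241e+09 K^4
T = 280.3871 K = 7.2371 C

7.2371 degrees Celsius


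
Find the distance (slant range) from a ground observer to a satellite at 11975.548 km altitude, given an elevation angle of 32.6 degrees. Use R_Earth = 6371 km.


h = 11975.548 km, el = 32.6 deg
d = -R_E*sin(el) + sqrt((R_E*sin(el))^2 + 2*R_E*h + h^2)
d = -6371.0000*sin(0.5689773) + sqrt((6371.0000*0.5387708)^2 + 2*6371.0000*11975.548 + 11975.548^2)
d = 14111.3877 km

14111.3877 km


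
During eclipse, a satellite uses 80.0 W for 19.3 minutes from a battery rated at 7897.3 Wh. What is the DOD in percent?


E_used = P * t / 60 = 80.0 * 19.3 / 60 = 25.7333 Wh
DOD = E_used / E_total * 100 = 25.7333 / 7897.3 * 100
DOD = 0.3258498 %

0.3258 %


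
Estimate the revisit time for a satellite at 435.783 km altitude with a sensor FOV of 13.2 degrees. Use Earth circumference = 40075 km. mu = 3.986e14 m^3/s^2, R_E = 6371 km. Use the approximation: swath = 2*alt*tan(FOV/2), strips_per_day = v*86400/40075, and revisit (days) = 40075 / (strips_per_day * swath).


swath = 2*435.783*tan(0.1151917) = 100.8436 km
v = sqrt(mu/r) = 7652.4006 m/s = 7.6524 km/s
strips/day = v*86400/40075 = 7.6524*86400/40075 = 16.4983
coverage/day = strips * swath = 16.4983 * 100.8436 = 1663.7435 km
revisit = 40075 / 1663.7435 = 24.0872 days

24.0872 days


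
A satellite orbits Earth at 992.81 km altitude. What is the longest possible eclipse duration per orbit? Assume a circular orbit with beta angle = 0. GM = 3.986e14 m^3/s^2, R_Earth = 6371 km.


r = 7363.8100 km
T = 104.8127 min
Eclipse fraction = arcsin(R_E/r)/pi = arcsin(6371.0000/7363.8100)/pi
= arcsin(0.8651771)/pi = 0.3327941
Eclipse duration = 0.3327941 * 104.8127 = 34.8810 min

34.8810 minutes


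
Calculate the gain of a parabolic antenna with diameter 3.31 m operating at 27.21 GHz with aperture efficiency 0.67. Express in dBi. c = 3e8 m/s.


lambda = c/f = 3e8 / 2.721e+10 = 0.01102536 m
G = eta*(pi*D/lambda)^2 = 0.67*(pi*3.31/0.01102536)^2
G = 595998.4218 (linear)
G = 10*log10(595998.4218) = 57.7525 dBi

57.7525 dBi


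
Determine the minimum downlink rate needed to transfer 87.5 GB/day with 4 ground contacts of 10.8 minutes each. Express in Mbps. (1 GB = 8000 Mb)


total contact time = 4 * 10.8 * 60 = 2592.0000 s
data = 87.5 GB = 700000.0000 Mb
rate = 700000.0000 / 2592.0000 = 270.0617 Mbps

270.0617 Mbps


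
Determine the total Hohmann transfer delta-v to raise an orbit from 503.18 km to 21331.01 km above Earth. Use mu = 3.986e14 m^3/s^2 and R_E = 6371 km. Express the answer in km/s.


r1 = 6874.1800 km = 6.87418e+06 m
r2 = 27702.0100 km = 2.770201e+07 m
dv1 = sqrt(mu/r1)*(sqrt(2*r2/(r1+r2)) - 1) = 2024.3893 m/s
dv2 = sqrt(mu/r2)*(1 - sqrt(2*r1/(r1+r2))) = 1401.3256 m/s
total dv = |dv1| + |dv2| = 2024.3893 + 1401.3256 = 3425.7149 m/s = 3.4257 km/s

3.4257 km/s


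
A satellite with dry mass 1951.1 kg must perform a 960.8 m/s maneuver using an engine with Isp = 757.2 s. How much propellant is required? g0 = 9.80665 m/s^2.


ve = Isp * g0 = 757.2 * 9.80665 = 7425.595380 m/s
mass ratio = exp(dv/ve) = exp(960.8/7425.595380) = 1.13813425
m_prop = m_dry * (mr - 1) = 1951.1 * (1.13813425 - 1)
m_prop = 269.5137 kg

269.5137 kg


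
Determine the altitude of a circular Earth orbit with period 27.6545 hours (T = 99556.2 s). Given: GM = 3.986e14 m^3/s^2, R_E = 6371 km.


T = 99556.2 s
r = (mu*T^2/(4*pi^2))^(1/3) = (3.986e14 * 99556.2^2 / (4*pi^2))^(1/3)
r = 4.6427083e+07 m = 46427.0825 km
alt = r - R_E = 46427.0825 - 6371 = 40056.0825 km

40056.0825 km


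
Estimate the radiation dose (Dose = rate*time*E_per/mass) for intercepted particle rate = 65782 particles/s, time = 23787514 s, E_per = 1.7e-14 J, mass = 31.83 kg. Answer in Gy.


Total energy deposited = rate * time * E_per
  = 65782 * 23787514 * 1.7e-14 = 0.02660143 J
Dose = E_total / mass = 0.02660143 / 31.83
Dose = 8.3573466e-04 Gy

8.3573e-04 Gy


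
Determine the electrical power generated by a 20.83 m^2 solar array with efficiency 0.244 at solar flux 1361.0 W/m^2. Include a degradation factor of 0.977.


P = area * eta * S * degradation
P = 20.83 * 0.244 * 1361.0 * 0.977
P = 6758.2116 W

6758.2116 W


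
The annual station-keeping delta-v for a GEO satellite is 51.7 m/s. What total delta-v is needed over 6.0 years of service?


dV = rate * years = 51.7 * 6.0
dV = 310.2000 m/s

310.2000 m/s


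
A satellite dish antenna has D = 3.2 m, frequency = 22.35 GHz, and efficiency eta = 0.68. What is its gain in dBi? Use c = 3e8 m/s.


lambda = c/f = 3e8 / 2.235e+10 = 0.01342282 m
G = eta*(pi*D/lambda)^2 = 0.68*(pi*3.2/0.01342282)^2
G = 381435.5440 (linear)
G = 10*log10(381435.5440) = 55.8142 dBi

55.8142 dBi


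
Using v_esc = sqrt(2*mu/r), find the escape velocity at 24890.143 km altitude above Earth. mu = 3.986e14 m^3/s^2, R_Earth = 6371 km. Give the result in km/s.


r = 6371.0 + 24890.143 = 31261.1430 km = 3.1261143e+07 m
v_esc = sqrt(2*mu/r) = sqrt(2*3.986e14 / 3.1261143e+07)
v_esc = 5049.8819 m/s = 5.0499 km/s

5.0499 km/s


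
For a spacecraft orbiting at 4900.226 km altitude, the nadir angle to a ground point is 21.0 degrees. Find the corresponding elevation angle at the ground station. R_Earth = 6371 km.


r = R_E + alt = 11271.2260 km
Law of sines in the satellite / Earth-center / ground-point triangle:
  sin(nadir)/R_E = sin(90 + el)/r  =>  cos(el) = (r/R_E)*sin(nadir)
cos(el) = (11271.2260 / 6371.0000) * sin(21.0 deg) = 0.634005
el = arccos(0.634005) = 50.6538 deg
(Earth-central angle = 90 - nadir - el = 18.3462 deg)

50.6538 degrees


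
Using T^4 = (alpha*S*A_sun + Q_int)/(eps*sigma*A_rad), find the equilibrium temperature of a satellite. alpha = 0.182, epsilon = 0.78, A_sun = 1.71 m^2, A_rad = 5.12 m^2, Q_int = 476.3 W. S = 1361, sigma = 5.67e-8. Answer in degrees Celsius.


Numerator = alpha*S*A_sun + Q_int = 0.182*1361*1.71 + 476.3 = 899.8704 W
Denominator = eps*sigma*A_rad = 0.78*5.67e-8*5.12 = 2.2643712e-07 W/K^4
T^4 = 3.9740411e+09 K^4
T = 251.0777 K = -22.0723 C

-22.0723 degrees Celsius


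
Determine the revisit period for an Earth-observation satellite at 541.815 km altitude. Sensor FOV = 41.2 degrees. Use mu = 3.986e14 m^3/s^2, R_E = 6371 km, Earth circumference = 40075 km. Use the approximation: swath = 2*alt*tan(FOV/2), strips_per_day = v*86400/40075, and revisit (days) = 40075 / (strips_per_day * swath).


swath = 2*541.815*tan(0.3595378) = 407.3097 km
v = sqrt(mu/r) = 7593.4857 m/s = 7.5935 km/s
strips/day = v*86400/40075 = 7.5935*86400/40075 = 16.3712
coverage/day = strips * swath = 16.3712 * 407.3097 = 6668.1627 km
revisit = 40075 / 6668.1627 = 6.0099 days

6.0099 days


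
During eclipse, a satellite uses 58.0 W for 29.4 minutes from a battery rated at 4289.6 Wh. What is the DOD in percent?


E_used = P * t / 60 = 58.0 * 29.4 / 60 = 28.4200 Wh
DOD = E_used / E_total * 100 = 28.4200 / 4289.6 * 100
DOD = 0.6625326 %

0.6625 %


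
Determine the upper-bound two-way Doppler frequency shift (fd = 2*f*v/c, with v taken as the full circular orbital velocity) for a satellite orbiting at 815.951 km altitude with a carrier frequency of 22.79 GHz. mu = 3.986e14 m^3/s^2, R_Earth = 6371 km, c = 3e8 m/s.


r = 7.186951e+06 m
v = sqrt(mu/r) = 7447.2564 m/s (worst-case radial velocity)
f = 22.79 GHz = 2.279e+10 Hz
fd = 2*f*v/c = 2*2.279e+10*7447.2564/3.0e+08
fd = 1.1314865e+06 Hz

1.1315e+06 Hz


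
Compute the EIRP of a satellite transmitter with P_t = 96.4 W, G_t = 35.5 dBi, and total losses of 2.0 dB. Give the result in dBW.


Pt = 96.4 W = 19.8408 dBW
EIRP = Pt_dBW + Gt - losses = 19.8408 + 35.5 - 2.0 = 53.3408 dBW

53.3408 dBW


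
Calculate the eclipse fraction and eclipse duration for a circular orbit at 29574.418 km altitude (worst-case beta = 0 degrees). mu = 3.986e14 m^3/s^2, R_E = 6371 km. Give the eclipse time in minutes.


r = 35945.4180 km
T = 1130.3821 min
Eclipse fraction = arcsin(R_E/r)/pi = arcsin(6371.0000/35945.4180)/pi
= arcsin(0.1772409)/pi = 0.05671719
Eclipse duration = 0.05671719 * 1130.3821 = 64.1121 min

64.1121 minutes


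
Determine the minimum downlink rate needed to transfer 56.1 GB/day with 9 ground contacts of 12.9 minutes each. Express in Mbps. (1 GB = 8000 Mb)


total contact time = 9 * 12.9 * 60 = 6966.0000 s
data = 56.1 GB = 448800.0000 Mb
rate = 448800.0000 / 6966.0000 = 64.4272 Mbps

64.4272 Mbps


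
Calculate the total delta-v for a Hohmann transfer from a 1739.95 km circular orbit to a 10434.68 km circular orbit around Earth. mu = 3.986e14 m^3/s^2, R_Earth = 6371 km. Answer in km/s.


r1 = 8110.9500 km = 8.11095e+06 m
r2 = 16805.6800 km = 1.680568e+07 m
dv1 = sqrt(mu/r1)*(sqrt(2*r2/(r1+r2)) - 1) = 1131.7631 m/s
dv2 = sqrt(mu/r2)*(1 - sqrt(2*r1/(r1+r2))) = 940.5444 m/s
total dv = |dv1| + |dv2| = 1131.7631 + 940.5444 = 2072.3075 m/s = 2.0723 km/s

2.0723 km/s


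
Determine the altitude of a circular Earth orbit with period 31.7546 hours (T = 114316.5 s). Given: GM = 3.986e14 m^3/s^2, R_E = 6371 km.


T = 114316.5 s
r = (mu*T^2/(4*pi^2))^(1/3) = (3.986e14 * 114316.5^2 / (4*pi^2))^(1/3)
r = 5.0909457e+07 m = 50909.4571 km
alt = r - R_E = 50909.4571 - 6371 = 44538.4571 km

44538.4571 km


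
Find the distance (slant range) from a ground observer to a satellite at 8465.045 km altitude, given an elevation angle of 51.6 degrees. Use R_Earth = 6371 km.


h = 8465.045 km, el = 51.6 deg
d = -R_E*sin(el) + sqrt((R_E*sin(el))^2 + 2*R_E*h + h^2)
d = -6371.0000*sin(0.9005899) + sqrt((6371.0000*0.7836935)^2 + 2*6371.0000*8465.045 + 8465.045^2)
d = 9305.6117 km

9305.6117 km


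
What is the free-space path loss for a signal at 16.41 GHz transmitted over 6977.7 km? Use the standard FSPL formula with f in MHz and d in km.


f = 16.41 GHz = 16410.0000 MHz
d = 6977.7 km
FSPL = 32.44 + 20*log10(16410.0000) + 20*log10(6977.7)
FSPL = 32.44 + 84.3022 + 76.8742
FSPL = 193.6164 dB

193.6164 dB


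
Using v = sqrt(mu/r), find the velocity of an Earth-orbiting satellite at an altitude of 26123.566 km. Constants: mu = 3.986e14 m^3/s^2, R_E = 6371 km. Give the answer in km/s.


r = R_E + alt = 6371.0 + 26123.566 = 32494.5660 km = 3.2494566e+07 m
v = sqrt(mu/r) = sqrt(3.986e14 / 3.2494566e+07) = 3502.3801 m/s = 3.5024 km/s

3.5024 km/s


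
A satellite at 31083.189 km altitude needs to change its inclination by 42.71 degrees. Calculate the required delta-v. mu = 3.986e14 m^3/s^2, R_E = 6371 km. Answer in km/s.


r = 37454.1890 km = 3.7454189e+07 m
V = sqrt(mu/r) = 3262.2591 m/s
di = 42.71 deg = 0.7454301 rad
dV = 2*V*sin(di/2) = 2*3262.2591*sin(0.3727151)
dV = 2375.8734 m/s = 2.3759 km/s

2.3759 km/s


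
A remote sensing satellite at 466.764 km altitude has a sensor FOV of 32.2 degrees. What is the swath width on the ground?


FOV = 32.2 deg = 0.561996 rad
swath = 2 * alt * tan(FOV/2) = 2 * 466.764 * tan(0.280998)
swath = 2 * 466.764 * 0.2886352
swath = 269.4490 km

269.4490 km


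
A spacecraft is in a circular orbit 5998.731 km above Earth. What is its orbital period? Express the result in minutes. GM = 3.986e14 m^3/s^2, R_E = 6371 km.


r = 12369.7310 km = 1.2369731e+07 m
T = 2*pi*sqrt(r^3/mu) = 2*pi*sqrt(1.8926956e+21 / 3.986e14)
T = 13691.5181 s = 228.1920 min

228.1920 minutes


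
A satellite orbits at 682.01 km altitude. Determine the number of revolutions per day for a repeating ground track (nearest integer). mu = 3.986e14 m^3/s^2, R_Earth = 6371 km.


r = 7.05301e+06 m
T = 2*pi*sqrt(r^3/mu) = 5894.8529 s = 98.2475 min
revs/day = 1440 / 98.2475 = 14.6569
Rounded: 15 revolutions per day

15 revolutions per day


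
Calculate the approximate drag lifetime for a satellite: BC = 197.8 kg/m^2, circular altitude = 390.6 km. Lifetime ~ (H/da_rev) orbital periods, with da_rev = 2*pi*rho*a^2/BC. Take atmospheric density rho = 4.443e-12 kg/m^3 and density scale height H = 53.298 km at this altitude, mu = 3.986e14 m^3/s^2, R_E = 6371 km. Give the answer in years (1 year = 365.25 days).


a = R_E + alt = 6761.6000 km = 6.7616e+06 m
da_rev = 2*pi*rho*a^2/BC = 2*pi*4.443e-12*(6.7616e+06)^2/197.8 = 6.452512 m per revolution
N = H/da_rev = 53298.0000 m / 6.452512 m = 8260.0384 revolutions
P = 2*pi*sqrt(a^3/mu) = 5533.3155 s
lifetime = N*P = 8260.0384 * 5533.3155 = 4.5705399e+07 s = 528.9977 days
years = 528.9977 / 365.25 = 1.4483 years

1.4483 years


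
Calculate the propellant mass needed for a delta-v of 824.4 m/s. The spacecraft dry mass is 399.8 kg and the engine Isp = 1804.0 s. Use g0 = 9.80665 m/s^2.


ve = Isp * g0 = 1804.0 * 9.80665 = 17691.196600 m/s
mass ratio = exp(dv/ve) = exp(824.4/17691.196600) = 1.04770227
m_prop = m_dry * (mr - 1) = 399.8 * (1.04770227 - 1)
m_prop = 19.0714 kg

19.0714 kg


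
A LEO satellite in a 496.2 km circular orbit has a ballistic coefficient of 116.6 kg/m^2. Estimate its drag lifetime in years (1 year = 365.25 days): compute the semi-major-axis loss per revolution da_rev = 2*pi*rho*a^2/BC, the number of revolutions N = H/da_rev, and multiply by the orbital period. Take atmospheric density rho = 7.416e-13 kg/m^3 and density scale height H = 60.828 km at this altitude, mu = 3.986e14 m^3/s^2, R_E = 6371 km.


a = R_E + alt = 6867.2000 km = 6.8672e+06 m
da_rev = 2*pi*rho*a^2/BC = 2*pi*7.416e-13*(6.8672e+06)^2/116.6 = 1.884562 m per revolution
N = H/da_rev = 60828.0000 m / 1.884562 m = 32276.9958 revolutions
P = 2*pi*sqrt(a^3/mu) = 5663.4460 s
lifetime = N*P = 32276.9958 * 5663.4460 = 1.8279902e+08 s = 2115.7294 days
years = 2115.7294 / 365.25 = 5.7926 years

5.7926 years


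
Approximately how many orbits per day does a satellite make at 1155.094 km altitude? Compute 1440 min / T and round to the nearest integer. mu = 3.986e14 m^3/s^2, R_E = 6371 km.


r = 7.526094e+06 m
T = 2*pi*sqrt(r^3/mu) = 6497.7901 s = 108.2965 min
revs/day = 1440 / 108.2965 = 13.2968
Rounded: 13 revolutions per day

13 revolutions per day


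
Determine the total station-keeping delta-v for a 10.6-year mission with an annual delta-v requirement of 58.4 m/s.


dV = rate * years = 58.4 * 10.6
dV = 619.0400 m/s

619.0400 m/s


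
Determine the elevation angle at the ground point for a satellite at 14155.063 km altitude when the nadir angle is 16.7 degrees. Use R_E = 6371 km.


r = R_E + alt = 20526.0630 km
Law of sines in the satellite / Earth-center / ground-point triangle:
  sin(nadir)/R_E = sin(90 + el)/r  =>  cos(el) = (r/R_E)*sin(nadir)
cos(el) = (20526.0630 / 6371.0000) * sin(16.7 deg) = 0.925817
el = arccos(0.925817) = 22.2081 deg
(Earth-central angle = 90 - nadir - el = 51.0919 deg)

22.2081 degrees


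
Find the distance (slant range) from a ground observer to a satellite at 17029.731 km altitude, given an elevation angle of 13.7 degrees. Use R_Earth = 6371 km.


h = 17029.731 km, el = 13.7 deg
d = -R_E*sin(el) + sqrt((R_E*sin(el))^2 + 2*R_E*h + h^2)
d = -6371.0000*sin(0.2391101) + sqrt((6371.0000*0.2368381)^2 + 2*6371.0000*17029.731 + 17029.731^2)
d = 21058.3667 km

21058.3667 km


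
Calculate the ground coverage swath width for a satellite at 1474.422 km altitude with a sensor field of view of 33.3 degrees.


FOV = 33.3 deg = 0.5811946 rad
swath = 2 * alt * tan(FOV/2) = 2 * 1474.422 * tan(0.2905973)
swath = 2 * 1474.422 * 0.2990634
swath = 881.8914 km

881.8914 km


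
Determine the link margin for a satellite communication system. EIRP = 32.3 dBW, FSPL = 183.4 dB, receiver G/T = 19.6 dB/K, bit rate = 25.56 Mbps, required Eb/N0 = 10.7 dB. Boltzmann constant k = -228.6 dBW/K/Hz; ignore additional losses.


C/N0 = EIRP - FSPL + G/T - k = 32.3 - 183.4 + 19.6 - (-228.6)
C/N0 = 97.1000 dB-Hz
R_b = 25.56 Mbps = 2.556e+07 bps -> 10*log10(R_b) = 74.0756 dB-Hz
Eb/N0 = C/N0 - 10*log10(R_b) = 97.1000 - 74.0756 = 23.0244 dB
Margin = Eb/N0 - Eb/N0_req = 23.0244 - 10.7 = 12.3244 dB (link closes)

12.3244 dB


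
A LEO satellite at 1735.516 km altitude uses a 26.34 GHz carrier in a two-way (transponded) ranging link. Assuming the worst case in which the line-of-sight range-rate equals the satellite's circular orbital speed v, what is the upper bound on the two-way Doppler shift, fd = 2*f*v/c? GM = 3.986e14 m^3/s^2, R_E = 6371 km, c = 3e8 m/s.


r = 8.106516e+06 m
v = sqrt(mu/r) = 7012.1553 m/s (worst-case radial velocity)
f = 26.34 GHz = 2.634e+10 Hz
fd = 2*f*v/c = 2*2.634e+10*7012.1553/3.0e+08
fd = 1.2313345e+06 Hz

1.2313e+06 Hz


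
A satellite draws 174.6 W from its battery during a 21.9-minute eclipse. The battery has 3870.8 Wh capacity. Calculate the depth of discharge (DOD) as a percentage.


E_used = P * t / 60 = 174.6 * 21.9 / 60 = 63.7290 Wh
DOD = E_used / E_total * 100 = 63.7290 / 3870.8 * 100
DOD = 1.6464 %

1.6464 %


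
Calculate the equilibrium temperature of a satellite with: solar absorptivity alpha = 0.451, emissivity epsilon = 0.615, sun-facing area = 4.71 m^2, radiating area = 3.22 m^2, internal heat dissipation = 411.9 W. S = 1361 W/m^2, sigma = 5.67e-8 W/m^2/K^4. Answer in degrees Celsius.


Numerator = alpha*S*A_sun + Q_int = 0.451*1361*4.71 + 411.9 = 3302.9498 W
Denominator = eps*sigma*A_rad = 0.615*5.67e-8*3.22 = 1.1228301e-07 W/K^4
T^4 = 2.9416292e+10 K^4
T = 414.1398 K = 140.9898 C

140.9898 degrees Celsius


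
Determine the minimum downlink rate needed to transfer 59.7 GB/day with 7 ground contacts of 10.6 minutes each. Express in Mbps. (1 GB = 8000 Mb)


total contact time = 7 * 10.6 * 60 = 4452.0000 s
data = 59.7 GB = 477600.0000 Mb
rate = 477600.0000 / 4452.0000 = 107.2776 Mbps

107.2776 Mbps


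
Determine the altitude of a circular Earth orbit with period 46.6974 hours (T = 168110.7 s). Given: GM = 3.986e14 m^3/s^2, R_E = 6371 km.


T = 168110.7 s
r = (mu*T^2/(4*pi^2))^(1/3) = (3.986e14 * 168110.7^2 / (4*pi^2))^(1/3)
r = 6.5834886e+07 m = 65834.8864 km
alt = r - R_E = 65834.8864 - 6371 = 59463.8864 km

59463.8864 km


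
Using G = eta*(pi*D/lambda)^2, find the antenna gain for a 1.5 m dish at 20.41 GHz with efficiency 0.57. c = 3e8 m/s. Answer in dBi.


lambda = c/f = 3e8 / 2.041e+10 = 0.01469868 m
G = eta*(pi*D/lambda)^2 = 0.57*(pi*1.5/0.01469868)^2
G = 58586.9135 (linear)
G = 10*log10(58586.9135) = 47.6780 dBi

47.6780 dBi


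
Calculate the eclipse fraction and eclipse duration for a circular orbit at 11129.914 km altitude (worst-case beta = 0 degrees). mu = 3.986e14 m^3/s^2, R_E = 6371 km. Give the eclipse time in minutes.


r = 17500.9140 km
T = 384.0175 min
Eclipse fraction = arcsin(R_E/r)/pi = arcsin(6371.0000/17500.9140)/pi
= arcsin(0.3640381)/pi = 0.1186022
Eclipse duration = 0.1186022 * 384.0175 = 45.5453 min

45.5453 minutes


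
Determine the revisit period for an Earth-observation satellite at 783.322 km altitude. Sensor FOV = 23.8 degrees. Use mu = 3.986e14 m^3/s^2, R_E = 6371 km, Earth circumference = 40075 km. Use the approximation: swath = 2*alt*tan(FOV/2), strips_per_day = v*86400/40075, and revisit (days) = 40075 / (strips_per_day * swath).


swath = 2*783.322*tan(0.2076942) = 330.1437 km
v = sqrt(mu/r) = 7464.2196 m/s = 7.4642 km/s
strips/day = v*86400/40075 = 7.4642*86400/40075 = 16.0925
coverage/day = strips * swath = 16.0925 * 330.1437 = 5312.8505 km
revisit = 40075 / 5312.8505 = 7.5430 days

7.5430 days


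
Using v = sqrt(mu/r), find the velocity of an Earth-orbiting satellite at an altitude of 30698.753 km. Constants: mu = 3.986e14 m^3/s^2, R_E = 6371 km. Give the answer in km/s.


r = R_E + alt = 6371.0 + 30698.753 = 37069.7530 km = 3.7069753e+07 m
v = sqrt(mu/r) = sqrt(3.986e14 / 3.7069753e+07) = 3279.1313 m/s = 3.2791 km/s

3.2791 km/s


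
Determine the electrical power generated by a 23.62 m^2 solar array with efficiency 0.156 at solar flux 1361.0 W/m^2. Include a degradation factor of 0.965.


P = area * eta * S * degradation
P = 23.62 * 0.156 * 1361.0 * 0.965
P = 4839.3823 W

4839.3823 W


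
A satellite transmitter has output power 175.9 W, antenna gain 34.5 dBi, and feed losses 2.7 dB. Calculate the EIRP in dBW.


Pt = 175.9 W = 22.4527 dBW
EIRP = Pt_dBW + Gt - losses = 22.4527 + 34.5 - 2.7 = 54.2527 dBW

54.2527 dBW


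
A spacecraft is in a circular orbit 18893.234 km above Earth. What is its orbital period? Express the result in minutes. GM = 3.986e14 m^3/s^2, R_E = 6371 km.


r = 25264.2340 km = 2.5264234e+07 m
T = 2*pi*sqrt(r^3/mu) = 2*pi*sqrt(1.6125694e+22 / 3.986e14)
T = 39964.1356 s = 666.0689 min

666.0689 minutes


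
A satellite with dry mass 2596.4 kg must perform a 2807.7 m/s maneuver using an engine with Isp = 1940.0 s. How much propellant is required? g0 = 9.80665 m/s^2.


ve = Isp * g0 = 1940.0 * 9.80665 = 19024.901000 m/s
mass ratio = exp(dv/ve) = exp(2807.7/19024.901000) = 1.15902631
m_prop = m_dry * (mr - 1) = 2596.4 * (1.15902631 - 1)
m_prop = 412.8959 kg

412.8959 kg


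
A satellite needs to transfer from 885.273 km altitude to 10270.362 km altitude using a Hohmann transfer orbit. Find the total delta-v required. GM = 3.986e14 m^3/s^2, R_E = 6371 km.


r1 = 7256.2730 km = 7.256273e+06 m
r2 = 16641.3620 km = 1.6641362e+07 m
dv1 = sqrt(mu/r1)*(sqrt(2*r2/(r1+r2)) - 1) = 1335.0938 m/s
dv2 = sqrt(mu/r2)*(1 - sqrt(2*r1/(r1+r2))) = 1080.2220 m/s
total dv = |dv1| + |dv2| = 1335.0938 + 1080.2220 = 2415.3158 m/s = 2.4153 km/s

2.4153 km/s


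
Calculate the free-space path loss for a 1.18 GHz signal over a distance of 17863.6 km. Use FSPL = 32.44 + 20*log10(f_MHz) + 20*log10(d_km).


f = 1.18 GHz = 1180.0000 MHz
d = 17863.6 km
FSPL = 32.44 + 20*log10(1180.0000) + 20*log10(17863.6)
FSPL = 32.44 + 61.4376 + 85.0394
FSPL = 178.9170 dB

178.9170 dB


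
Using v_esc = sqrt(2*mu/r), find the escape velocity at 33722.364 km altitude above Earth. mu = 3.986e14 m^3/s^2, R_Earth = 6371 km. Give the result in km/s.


r = 6371.0 + 33722.364 = 40093.3640 km = 4.0093364e+07 m
v_esc = sqrt(2*mu/r) = sqrt(2*3.986e14 / 4.0093364e+07)
v_esc = 4459.1019 m/s = 4.4591 km/s

4.4591 km/s


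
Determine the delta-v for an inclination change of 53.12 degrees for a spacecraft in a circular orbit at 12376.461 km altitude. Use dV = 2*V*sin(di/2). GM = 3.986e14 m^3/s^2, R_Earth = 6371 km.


r = 18747.4610 km = 1.8747461e+07 m
V = sqrt(mu/r) = 4611.0244 m/s
di = 53.12 deg = 0.9271189 rad
dV = 2*V*sin(di/2) = 2*4611.0244*sin(0.4635594)
dV = 4123.4984 m/s = 4.1235 km/s

4.1235 km/s


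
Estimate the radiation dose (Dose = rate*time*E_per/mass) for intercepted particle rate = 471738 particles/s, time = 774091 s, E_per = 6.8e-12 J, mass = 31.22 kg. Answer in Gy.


Total energy deposited = rate * time * E_per
  = 471738 * 774091 * 6.8e-12 = 2.4831 J
Dose = E_total / mass = 2.4831 / 31.22
Dose = 0.07953694 Gy

0.0795 Gy


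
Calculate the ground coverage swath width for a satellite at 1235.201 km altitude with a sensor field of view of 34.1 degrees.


FOV = 34.1 deg = 0.5951573 rad
swath = 2 * alt * tan(FOV/2) = 2 * 1235.201 * tan(0.2975786)
swath = 2 * 1235.201 * 0.3066852
swath = 757.6357 km

757.6357 km


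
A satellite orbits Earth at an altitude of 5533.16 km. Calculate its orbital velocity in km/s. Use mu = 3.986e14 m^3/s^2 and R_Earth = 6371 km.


r = R_E + alt = 6371.0 + 5533.16 = 11904.1600 km = 1.190416e+07 m
v = sqrt(mu/r) = sqrt(3.986e14 / 1.190416e+07) = 5786.5441 m/s = 5.7865 km/s

5.7865 km/s


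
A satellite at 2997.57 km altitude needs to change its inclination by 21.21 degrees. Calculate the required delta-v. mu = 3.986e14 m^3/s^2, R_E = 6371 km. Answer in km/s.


r = 9368.5700 km = 9.36857e+06 m
V = sqrt(mu/r) = 6522.7689 m/s
di = 21.21 deg = 0.3701843 rad
dV = 2*V*sin(di/2) = 2*6522.7689*sin(0.1850922)
dV = 2400.8633 m/s = 2.4009 km/s

2.4009 km/s


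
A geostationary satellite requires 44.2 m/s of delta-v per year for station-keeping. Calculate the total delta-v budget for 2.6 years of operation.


dV = rate * years = 44.2 * 2.6
dV = 114.9200 m/s

114.9200 m/s


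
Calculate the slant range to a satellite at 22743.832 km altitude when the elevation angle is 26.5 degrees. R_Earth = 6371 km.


h = 22743.832 km, el = 26.5 deg
d = -R_E*sin(el) + sqrt((R_E*sin(el))^2 + 2*R_E*h + h^2)
d = -6371.0000*sin(0.4625123) + sqrt((6371.0000*0.4461978)^2 + 2*6371.0000*22743.832 + 22743.832^2)
d = 25708.3664 km

25708.3664 km


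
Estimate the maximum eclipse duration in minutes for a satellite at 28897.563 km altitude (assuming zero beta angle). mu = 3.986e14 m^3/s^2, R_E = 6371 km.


r = 35268.5630 km
T = 1098.6051 min
Eclipse fraction = arcsin(R_E/r)/pi = arcsin(6371.0000/35268.5630)/pi
= arcsin(0.1806425)/pi = 0.05781769
Eclipse duration = 0.05781769 * 1098.6051 = 63.5188 min

63.5188 minutes


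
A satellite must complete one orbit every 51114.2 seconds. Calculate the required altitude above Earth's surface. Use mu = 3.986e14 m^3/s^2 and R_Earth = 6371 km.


T = 51114.2 s
r = (mu*T^2/(4*pi^2))^(1/3) = (3.986e14 * 51114.2^2 / (4*pi^2))^(1/3)
r = 2.9768268e+07 m = 29768.2678 km
alt = r - R_E = 29768.2678 - 6371 = 23397.2678 km

23397.2678 km


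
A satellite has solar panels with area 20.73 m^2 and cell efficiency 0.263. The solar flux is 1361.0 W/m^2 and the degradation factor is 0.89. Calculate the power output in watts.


P = area * eta * S * degradation
P = 20.73 * 0.263 * 1361.0 * 0.89
P = 6603.9410 W

6603.9410 W


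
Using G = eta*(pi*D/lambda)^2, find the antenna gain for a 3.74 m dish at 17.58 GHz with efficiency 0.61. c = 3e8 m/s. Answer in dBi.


lambda = c/f = 3e8 / 1.758e+10 = 0.01706485 m
G = eta*(pi*D/lambda)^2 = 0.61*(pi*3.74/0.01706485)^2
G = 289179.8425 (linear)
G = 10*log10(289179.8425) = 54.6117 dBi

54.6117 dBi


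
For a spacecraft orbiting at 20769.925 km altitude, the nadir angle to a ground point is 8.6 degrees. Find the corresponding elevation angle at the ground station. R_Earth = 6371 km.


r = R_E + alt = 27140.9250 km
Law of sines in the satellite / Earth-center / ground-point triangle:
  sin(nadir)/R_E = sin(90 + el)/r  =>  cos(el) = (r/R_E)*sin(nadir)
cos(el) = (27140.9250 / 6371.0000) * sin(8.6 deg) = 0.6370315
el = arccos(0.6370315) = 50.4292 deg
(Earth-central angle = 90 - nadir - el = 30.9708 deg)

50.4292 degrees


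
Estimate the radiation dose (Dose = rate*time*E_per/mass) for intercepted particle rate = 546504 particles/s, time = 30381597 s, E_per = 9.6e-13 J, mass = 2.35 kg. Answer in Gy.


Total energy deposited = rate * time * E_per
  = 546504 * 30381597 * 9.6e-13 = 15.9395 J
Dose = E_total / mass = 15.9395 / 2.35
Dose = 6.7828 Gy

6.7828 Gy


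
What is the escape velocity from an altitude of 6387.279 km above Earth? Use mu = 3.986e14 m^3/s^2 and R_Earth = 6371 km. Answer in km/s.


r = 6371.0 + 6387.279 = 12758.2790 km = 1.2758279e+07 m
v_esc = sqrt(2*mu/r) = sqrt(2*3.986e14 / 1.2758279e+07)
v_esc = 7904.7401 m/s = 7.9047 km/s

7.9047 km/s


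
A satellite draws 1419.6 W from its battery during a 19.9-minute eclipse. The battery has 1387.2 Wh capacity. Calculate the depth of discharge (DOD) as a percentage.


E_used = P * t / 60 = 1419.6 * 19.9 / 60 = 470.8340 Wh
DOD = E_used / E_total * 100 = 470.8340 / 1387.2 * 100
DOD = 33.9413 %

33.9413 %


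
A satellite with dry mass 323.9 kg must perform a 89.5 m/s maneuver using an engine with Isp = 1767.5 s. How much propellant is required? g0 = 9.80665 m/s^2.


ve = Isp * g0 = 1767.5 * 9.80665 = 17333.253875 m/s
mass ratio = exp(dv/ve) = exp(89.5/17333.253875) = 1.00517684
m_prop = m_dry * (mr - 1) = 323.9 * (1.00517684 - 1)
m_prop = 1.6768 kg

1.6768 kg


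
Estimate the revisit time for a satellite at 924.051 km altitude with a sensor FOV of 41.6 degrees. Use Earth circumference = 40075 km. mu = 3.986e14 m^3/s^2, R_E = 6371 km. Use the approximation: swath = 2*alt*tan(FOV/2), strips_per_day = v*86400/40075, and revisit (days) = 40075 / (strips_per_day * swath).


swath = 2*924.051*tan(0.3630285) = 702.0281 km
v = sqrt(mu/r) = 7391.8727 m/s = 7.3919 km/s
strips/day = v*86400/40075 = 7.3919*86400/40075 = 15.9366
coverage/day = strips * swath = 15.9366 * 702.0281 = 11187.9157 km
revisit = 40075 / 11187.9157 = 3.5820 days

3.5820 days


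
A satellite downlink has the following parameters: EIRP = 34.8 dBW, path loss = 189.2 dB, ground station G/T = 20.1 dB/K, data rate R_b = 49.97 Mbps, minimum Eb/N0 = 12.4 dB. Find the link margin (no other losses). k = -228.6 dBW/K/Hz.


C/N0 = EIRP - FSPL + G/T - k = 34.8 - 189.2 + 20.1 - (-228.6)
C/N0 = 94.3000 dB-Hz
R_b = 49.97 Mbps = 4.997e+07 bps -> 10*log10(R_b) = 76.9871 dB-Hz
Eb/N0 = C/N0 - 10*log10(R_b) = 94.3000 - 76.9871 = 17.3129 dB
Margin = Eb/N0 - Eb/N0_req = 17.3129 - 12.4 = 4.9129 dB (link closes)

4.9129 dB


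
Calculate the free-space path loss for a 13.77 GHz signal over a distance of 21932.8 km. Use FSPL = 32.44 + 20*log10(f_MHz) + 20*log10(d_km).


f = 13.77 GHz = 13770.0000 MHz
d = 21932.8 km
FSPL = 32.44 + 20*log10(13770.0000) + 20*log10(21932.8)
FSPL = 32.44 + 82.7787 + 86.8219
FSPL = 202.0406 dB

202.0406 dB


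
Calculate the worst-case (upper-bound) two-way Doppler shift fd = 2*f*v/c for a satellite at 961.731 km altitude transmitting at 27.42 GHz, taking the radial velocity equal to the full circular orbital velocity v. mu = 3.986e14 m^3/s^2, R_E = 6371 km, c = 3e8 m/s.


r = 7.332731e+06 m
v = sqrt(mu/r) = 7372.8563 m/s (worst-case radial velocity)
f = 27.42 GHz = 2.742e+10 Hz
fd = 2*f*v/c = 2*2.742e+10*7372.8563/3.0e+08
fd = 1.3477581e+06 Hz

1.3478e+06 Hz


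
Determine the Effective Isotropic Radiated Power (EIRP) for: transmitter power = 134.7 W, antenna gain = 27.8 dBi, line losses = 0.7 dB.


Pt = 134.7 W = 21.2937 dBW
EIRP = Pt_dBW + Gt - losses = 21.2937 + 27.8 - 0.7 = 48.3937 dBW

48.3937 dBW


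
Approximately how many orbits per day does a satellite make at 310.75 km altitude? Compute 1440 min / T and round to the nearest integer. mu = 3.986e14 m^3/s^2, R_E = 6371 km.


r = 6.68175e+06 m
T = 2*pi*sqrt(r^3/mu) = 5435.5883 s = 90.5931 min
revs/day = 1440 / 90.5931 = 15.8952
Rounded: 16 revolutions per day

16 revolutions per day


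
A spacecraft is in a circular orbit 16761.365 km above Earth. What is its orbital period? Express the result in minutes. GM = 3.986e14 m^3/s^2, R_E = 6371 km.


r = 23132.3650 km = 2.3132365e+07 m
T = 2*pi*sqrt(r^3/mu) = 2*pi*sqrt(1.2378274e+22 / 3.986e14)
T = 35013.9636 s = 583.5661 min

583.5661 minutes


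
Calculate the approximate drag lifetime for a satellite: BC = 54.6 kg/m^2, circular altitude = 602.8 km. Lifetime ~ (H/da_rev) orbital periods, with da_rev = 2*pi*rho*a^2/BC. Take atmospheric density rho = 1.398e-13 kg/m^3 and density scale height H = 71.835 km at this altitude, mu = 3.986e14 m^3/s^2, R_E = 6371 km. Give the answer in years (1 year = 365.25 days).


a = R_E + alt = 6973.8000 km = 6.9738e+06 m
da_rev = 2*pi*rho*a^2/BC = 2*pi*1.398e-13*(6.9738e+06)^2/54.6 = 0.782408164 m per revolution
N = H/da_rev = 71835.0000 m / 0.782408164 m = 91812.6923 revolutions
P = 2*pi*sqrt(a^3/mu) = 5795.8275 s
lifetime = N*P = 91812.6923 * 5795.8275 = 5.3213053e+08 s = 6158.9182 days
years = 6158.9182 / 365.25 = 16.8622 years

16.8622 years


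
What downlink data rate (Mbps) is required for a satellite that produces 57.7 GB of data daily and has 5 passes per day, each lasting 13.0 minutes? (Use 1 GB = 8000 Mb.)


total contact time = 5 * 13.0 * 60 = 3900.0000 s
data = 57.7 GB = 461600.0000 Mb
rate = 461600.0000 / 3900.0000 = 118.3590 Mbps

118.3590 Mbps


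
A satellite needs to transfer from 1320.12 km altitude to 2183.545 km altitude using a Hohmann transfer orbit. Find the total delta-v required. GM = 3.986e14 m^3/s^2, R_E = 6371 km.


r1 = 7691.1200 km = 7.69112e+06 m
r2 = 8554.5450 km = 8.554545e+06 m
dv1 = sqrt(mu/r1)*(sqrt(2*r2/(r1+r2)) - 1) = 188.8305 m/s
dv2 = sqrt(mu/r2)*(1 - sqrt(2*r1/(r1+r2))) = 183.8723 m/s
total dv = |dv1| + |dv2| = 188.8305 + 183.8723 = 372.7028 m/s = 0.3727028 km/s

0.3727 km/s


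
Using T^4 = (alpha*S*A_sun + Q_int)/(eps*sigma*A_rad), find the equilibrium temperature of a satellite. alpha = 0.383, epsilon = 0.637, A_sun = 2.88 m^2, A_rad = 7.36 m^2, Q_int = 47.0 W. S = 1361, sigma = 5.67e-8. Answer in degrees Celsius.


Numerator = alpha*S*A_sun + Q_int = 0.383*1361*2.88 + 47.0 = 1548.2374 W
Denominator = eps*sigma*A_rad = 0.637*5.67e-8*7.36 = 2.6582774e-07 W/K^4
T^4 = 5.8242131e+09 K^4
T = 276.2545 K = 3.1045 C

3.1045 degrees Celsius


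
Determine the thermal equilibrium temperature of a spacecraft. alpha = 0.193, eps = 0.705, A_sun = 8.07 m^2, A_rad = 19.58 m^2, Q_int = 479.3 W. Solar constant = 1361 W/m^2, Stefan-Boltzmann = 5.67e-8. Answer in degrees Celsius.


Numerator = alpha*S*A_sun + Q_int = 0.193*1361*8.07 + 479.3 = 2599.0711 W
Denominator = eps*sigma*A_rad = 0.705*5.67e-8*19.58 = 7.8268113e-07 W/K^4
T^4 = 3.320728e+09 K^4
T = 240.0537 K = -33.0963 C

-33.0963 degrees Celsius


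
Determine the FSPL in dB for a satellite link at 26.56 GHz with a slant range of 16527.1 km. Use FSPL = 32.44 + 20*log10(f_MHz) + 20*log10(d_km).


f = 26.56 GHz = 26560.0000 MHz
d = 16527.1 km
FSPL = 32.44 + 20*log10(26560.0000) + 20*log10(16527.1)
FSPL = 32.44 + 88.4846 + 84.3639
FSPL = 205.2885 dB

205.2885 dB


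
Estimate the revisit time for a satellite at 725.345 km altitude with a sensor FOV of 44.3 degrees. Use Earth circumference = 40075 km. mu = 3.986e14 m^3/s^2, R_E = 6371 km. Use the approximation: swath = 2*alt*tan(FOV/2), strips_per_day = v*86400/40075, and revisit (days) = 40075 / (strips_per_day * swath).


swath = 2*725.345*tan(0.3865904) = 590.5393 km
v = sqrt(mu/r) = 7494.6488 m/s = 7.4946 km/s
strips/day = v*86400/40075 = 7.4946*86400/40075 = 16.1581
coverage/day = strips * swath = 16.1581 * 590.5393 = 9542.0204 km
revisit = 40075 / 9542.0204 = 4.1998 days

4.1998 days


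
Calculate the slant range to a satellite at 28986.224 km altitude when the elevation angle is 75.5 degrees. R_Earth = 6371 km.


h = 28986.224 km, el = 75.5 deg
d = -R_E*sin(el) + sqrt((R_E*sin(el))^2 + 2*R_E*h + h^2)
d = -6371.0000*sin(1.3177) + sqrt((6371.0000*0.9681476)^2 + 2*6371.0000*28986.224 + 28986.224^2)
d = 29153.1533 km

29153.1533 km


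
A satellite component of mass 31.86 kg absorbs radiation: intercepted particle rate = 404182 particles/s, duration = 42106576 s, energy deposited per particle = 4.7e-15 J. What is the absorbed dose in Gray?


Total energy deposited = rate * time * E_per
  = 404182 * 42106576 * 4.7e-15 = 0.07998798 J
Dose = E_total / mass = 0.07998798 / 31.86
Dose = 0.002510608 Gy

0.0025 Gy


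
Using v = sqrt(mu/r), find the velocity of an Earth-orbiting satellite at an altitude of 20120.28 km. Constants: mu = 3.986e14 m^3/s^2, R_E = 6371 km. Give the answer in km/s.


r = R_E + alt = 6371.0 + 20120.28 = 26491.2800 km = 2.649128e+07 m
v = sqrt(mu/r) = sqrt(3.986e14 / 2.649128e+07) = 3878.9767 m/s = 3.8790 km/s

3.8790 km/s
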